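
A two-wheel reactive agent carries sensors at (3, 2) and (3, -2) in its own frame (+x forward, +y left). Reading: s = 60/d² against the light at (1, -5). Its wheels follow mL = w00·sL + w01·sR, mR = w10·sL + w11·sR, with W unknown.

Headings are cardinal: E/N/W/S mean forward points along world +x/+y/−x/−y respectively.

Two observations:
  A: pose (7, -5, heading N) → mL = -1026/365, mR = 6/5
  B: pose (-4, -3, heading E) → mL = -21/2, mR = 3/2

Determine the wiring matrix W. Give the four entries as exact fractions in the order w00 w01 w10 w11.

-1 -1/2 1/2 0

obs A: pose=(7,-5,N) → sL=12/5, sR=60/73, mL=-1026/365, mR=6/5
obs B: pose=(-4,-3,E) → sL=3, sR=15, mL=-21/2, mR=3/2
sensor matrix S = [[12/5, 60/73], [3, 15]]; det S = 2448/73
solve [mL_A; mL_B] = S·[w00; w01] and [mR_A; mR_B] = S·[w10; w11]:
  w00 = -1, w01 = -1/2, w10 = 1/2, w11 = 0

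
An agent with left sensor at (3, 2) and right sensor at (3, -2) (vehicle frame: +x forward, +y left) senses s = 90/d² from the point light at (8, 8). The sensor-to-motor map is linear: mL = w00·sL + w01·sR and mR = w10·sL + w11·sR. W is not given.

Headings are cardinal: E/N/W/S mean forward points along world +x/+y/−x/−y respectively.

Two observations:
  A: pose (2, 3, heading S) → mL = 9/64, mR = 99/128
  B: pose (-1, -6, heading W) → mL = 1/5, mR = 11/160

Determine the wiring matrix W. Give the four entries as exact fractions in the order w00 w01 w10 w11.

-1/2 1 1 -1/2

obs A: pose=(2,3,S) → sL=9/8, sR=45/64, mL=9/64, mR=99/128
obs B: pose=(-1,-6,W) → sL=9/40, sR=5/16, mL=1/5, mR=11/160
sensor matrix S = [[9/8, 45/64], [9/40, 5/16]]; det S = 99/512
solve [mL_A; mL_B] = S·[w00; w01] and [mR_A; mR_B] = S·[w10; w11]:
  w00 = -1/2, w01 = 1, w10 = 1, w11 = -1/2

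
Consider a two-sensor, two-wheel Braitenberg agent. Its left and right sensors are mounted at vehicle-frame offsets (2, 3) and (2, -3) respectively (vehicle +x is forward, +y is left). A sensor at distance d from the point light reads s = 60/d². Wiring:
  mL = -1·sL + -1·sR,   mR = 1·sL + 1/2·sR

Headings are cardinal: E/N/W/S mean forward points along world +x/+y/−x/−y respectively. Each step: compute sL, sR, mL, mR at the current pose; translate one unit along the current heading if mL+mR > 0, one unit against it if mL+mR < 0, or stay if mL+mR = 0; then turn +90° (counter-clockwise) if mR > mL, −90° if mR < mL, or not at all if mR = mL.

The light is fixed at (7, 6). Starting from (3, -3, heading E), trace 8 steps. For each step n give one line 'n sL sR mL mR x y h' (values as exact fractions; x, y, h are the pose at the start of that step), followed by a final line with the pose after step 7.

0 3/2 15/37 -141/74 63/37 3 -3 E
1 60/113 60/53 -9960/5989 6570/5989 2 -3 N
2 30/109 30/49 -4740/5341 3105/5341 2 -4 W
3 12/29 60/193 -4056/5597 3186/5597 3 -4 S
4 3/2 15/37 -141/74 63/37 3 -3 E
5 60/113 60/53 -9960/5989 6570/5989 2 -3 N
6 30/109 30/49 -4740/5341 3105/5341 2 -4 W
7 12/29 60/193 -4056/5597 3186/5597 3 -4 S
final 3 -3 E

n=0: pose=(3,-3,E); sL=3/2, sR=15/37; mL=-141/74, mR=63/37; mL+mR=-15/74 → advance -1; mR−mL=267/74 → turn +1·90°
n=1: pose=(2,-3,N); sL=60/113, sR=60/53; mL=-9960/5989, mR=6570/5989; mL+mR=-30/53 → advance -1; mR−mL=16530/5989 → turn +1·90°
n=2: pose=(2,-4,W); sL=30/109, sR=30/49; mL=-4740/5341, mR=3105/5341; mL+mR=-15/49 → advance -1; mR−mL=7845/5341 → turn +1·90°
n=3: pose=(3,-4,S); sL=12/29, sR=60/193; mL=-4056/5597, mR=3186/5597; mL+mR=-30/193 → advance -1; mR−mL=7242/5597 → turn +1·90°
n=4: pose=(3,-3,E); sL=3/2, sR=15/37; mL=-141/74, mR=63/37; mL+mR=-15/74 → advance -1; mR−mL=267/74 → turn +1·90°
n=5: pose=(2,-3,N); sL=60/113, sR=60/53; mL=-9960/5989, mR=6570/5989; mL+mR=-30/53 → advance -1; mR−mL=16530/5989 → turn +1·90°
n=6: pose=(2,-4,W); sL=30/109, sR=30/49; mL=-4740/5341, mR=3105/5341; mL+mR=-15/49 → advance -1; mR−mL=7845/5341 → turn +1·90°
n=7: pose=(3,-4,S); sL=12/29, sR=60/193; mL=-4056/5597, mR=3186/5597; mL+mR=-30/193 → advance -1; mR−mL=7242/5597 → turn +1·90°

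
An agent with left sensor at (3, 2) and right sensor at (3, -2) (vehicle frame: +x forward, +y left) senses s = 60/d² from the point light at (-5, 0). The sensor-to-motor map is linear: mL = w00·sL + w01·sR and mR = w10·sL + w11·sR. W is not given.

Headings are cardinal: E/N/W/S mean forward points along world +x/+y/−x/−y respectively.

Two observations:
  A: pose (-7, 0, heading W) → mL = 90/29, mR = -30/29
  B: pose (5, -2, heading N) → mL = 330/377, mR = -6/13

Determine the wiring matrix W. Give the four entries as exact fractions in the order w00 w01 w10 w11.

obs A: pose=(-7,0,W) → sL=60/29, sR=60/29, mL=90/29, mR=-30/29
obs B: pose=(5,-2,N) → sL=12/13, sR=12/29, mL=330/377, mR=-6/13
sensor matrix S = [[60/29, 60/29], [12/13, 12/29]]; det S = -11520/10933
solve [mL_A; mL_B] = S·[w00; w01] and [mR_A; mR_B] = S·[w10; w11]:
  w00 = 1/2, w01 = 1, w10 = -1/2, w11 = 0

1/2 1 -1/2 0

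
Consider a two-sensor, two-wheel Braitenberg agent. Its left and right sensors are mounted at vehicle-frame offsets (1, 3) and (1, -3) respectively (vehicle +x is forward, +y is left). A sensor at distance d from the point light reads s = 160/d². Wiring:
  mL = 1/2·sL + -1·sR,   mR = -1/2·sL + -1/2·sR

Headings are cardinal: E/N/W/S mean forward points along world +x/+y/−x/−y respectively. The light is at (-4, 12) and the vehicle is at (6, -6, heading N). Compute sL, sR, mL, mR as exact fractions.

left sensor world pos  = (3, -5); dL² = 338
right sensor world pos = (9, -5); dR² = 458
sL = 160/338 = 80/169
sR = 160/458 = 80/229
mL = 1/2·sL + -1·sR = -4360/38701
mR = -1/2·sL + -1/2·sR = -15920/38701

80/169 80/229 -4360/38701 -15920/38701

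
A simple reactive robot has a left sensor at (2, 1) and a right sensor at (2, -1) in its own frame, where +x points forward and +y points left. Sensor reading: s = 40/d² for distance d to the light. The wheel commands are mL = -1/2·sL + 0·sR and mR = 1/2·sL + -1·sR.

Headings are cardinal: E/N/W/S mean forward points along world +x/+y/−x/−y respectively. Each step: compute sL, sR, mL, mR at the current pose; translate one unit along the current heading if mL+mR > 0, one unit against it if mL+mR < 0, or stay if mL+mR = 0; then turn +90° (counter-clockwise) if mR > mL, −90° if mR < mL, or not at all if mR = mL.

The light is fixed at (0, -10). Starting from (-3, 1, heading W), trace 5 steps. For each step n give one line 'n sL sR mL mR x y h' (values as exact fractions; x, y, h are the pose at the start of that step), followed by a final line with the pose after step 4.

n=0: pose=(-3,1,W); sL=8/25, sR=40/169; mL=-4/25, mR=-324/4225; mL+mR=-40/169 → advance -1; mR−mL=352/4225 → turn +1·90°
n=1: pose=(-2,1,S); sL=20/41, sR=4/9; mL=-10/41, mR=-74/369; mL+mR=-4/9 → advance -1; mR−mL=16/369 → turn +1·90°
n=2: pose=(-2,2,E); sL=40/169, sR=40/121; mL=-20/169, mR=-4340/20449; mL+mR=-40/121 → advance -1; mR−mL=-1920/20449 → turn -1·90°
n=3: pose=(-3,2,S); sL=5/13, sR=10/29; mL=-5/26, mR=-115/754; mL+mR=-10/29 → advance -1; mR−mL=15/377 → turn +1·90°
n=4: pose=(-3,3,E); sL=40/197, sR=8/29; mL=-20/197, mR=-996/5713; mL+mR=-8/29 → advance -1; mR−mL=-416/5713 → turn -1·90°

0 8/25 40/169 -4/25 -324/4225 -3 1 W
1 20/41 4/9 -10/41 -74/369 -2 1 S
2 40/169 40/121 -20/169 -4340/20449 -2 2 E
3 5/13 10/29 -5/26 -115/754 -3 2 S
4 40/197 8/29 -20/197 -996/5713 -3 3 E
final -4 3 S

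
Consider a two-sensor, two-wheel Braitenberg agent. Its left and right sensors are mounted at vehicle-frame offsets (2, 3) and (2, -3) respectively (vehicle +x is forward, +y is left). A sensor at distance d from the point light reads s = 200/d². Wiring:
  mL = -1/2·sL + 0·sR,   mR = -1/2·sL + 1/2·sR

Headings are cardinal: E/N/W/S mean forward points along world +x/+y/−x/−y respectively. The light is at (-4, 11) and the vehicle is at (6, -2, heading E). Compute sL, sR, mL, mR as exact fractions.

left sensor world pos  = (8, 1); dL² = 244
right sensor world pos = (8, -5); dR² = 400
sL = 200/244 = 50/61
sR = 200/400 = 1/2
mL = -1/2·sL + 0·sR = -25/61
mR = -1/2·sL + 1/2·sR = -39/244

50/61 1/2 -25/61 -39/244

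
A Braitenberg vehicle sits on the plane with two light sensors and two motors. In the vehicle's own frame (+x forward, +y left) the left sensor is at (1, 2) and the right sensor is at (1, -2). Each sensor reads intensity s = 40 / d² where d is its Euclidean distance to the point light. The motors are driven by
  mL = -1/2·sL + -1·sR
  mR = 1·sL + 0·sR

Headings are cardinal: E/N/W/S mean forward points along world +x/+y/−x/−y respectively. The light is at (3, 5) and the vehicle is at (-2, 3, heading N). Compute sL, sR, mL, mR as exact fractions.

4/5 4 -22/5 4/5

left sensor world pos  = (-4, 4); dL² = 50
right sensor world pos = (0, 4); dR² = 10
sL = 40/50 = 4/5
sR = 40/10 = 4
mL = -1/2·sL + -1·sR = -22/5
mR = 1·sL + 0·sR = 4/5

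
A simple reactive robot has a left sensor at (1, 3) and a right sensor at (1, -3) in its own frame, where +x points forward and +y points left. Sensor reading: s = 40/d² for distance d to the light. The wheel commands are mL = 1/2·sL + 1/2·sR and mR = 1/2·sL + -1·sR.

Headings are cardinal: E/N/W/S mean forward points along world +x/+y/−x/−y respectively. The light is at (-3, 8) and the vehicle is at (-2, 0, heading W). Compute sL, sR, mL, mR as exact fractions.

left sensor world pos  = (-3, -3); dL² = 121
right sensor world pos = (-3, 3); dR² = 25
sL = 40/121 = 40/121
sR = 40/25 = 8/5
mL = 1/2·sL + 1/2·sR = 584/605
mR = 1/2·sL + -1·sR = -868/605

40/121 8/5 584/605 -868/605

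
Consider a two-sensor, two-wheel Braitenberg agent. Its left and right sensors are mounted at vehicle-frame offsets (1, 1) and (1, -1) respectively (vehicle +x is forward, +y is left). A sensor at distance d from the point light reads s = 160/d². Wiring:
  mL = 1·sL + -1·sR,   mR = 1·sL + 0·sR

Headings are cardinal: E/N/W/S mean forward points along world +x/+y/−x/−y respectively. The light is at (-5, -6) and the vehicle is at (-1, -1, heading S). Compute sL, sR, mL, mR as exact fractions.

left sensor world pos  = (0, -2); dL² = 41
right sensor world pos = (-2, -2); dR² = 25
sL = 160/41 = 160/41
sR = 160/25 = 32/5
mL = 1·sL + -1·sR = -512/205
mR = 1·sL + 0·sR = 160/41

160/41 32/5 -512/205 160/41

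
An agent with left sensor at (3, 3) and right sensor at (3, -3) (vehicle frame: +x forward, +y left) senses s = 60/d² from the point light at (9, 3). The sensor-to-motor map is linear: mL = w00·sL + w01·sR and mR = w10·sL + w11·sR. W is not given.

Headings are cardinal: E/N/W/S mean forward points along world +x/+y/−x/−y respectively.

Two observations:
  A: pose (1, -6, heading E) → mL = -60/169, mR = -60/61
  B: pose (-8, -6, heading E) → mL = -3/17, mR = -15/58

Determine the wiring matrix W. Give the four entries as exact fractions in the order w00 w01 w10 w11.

0 -1 -1 0

obs A: pose=(1,-6,E) → sL=60/61, sR=60/169, mL=-60/169, mR=-60/61
obs B: pose=(-8,-6,E) → sL=15/58, sR=3/17, mL=-3/17, mR=-15/58
sensor matrix S = [[60/61, 60/169], [15/58, 3/17]]; det S = 415530/5082337
solve [mL_A; mL_B] = S·[w00; w01] and [mR_A; mR_B] = S·[w10; w11]:
  w00 = 0, w01 = -1, w10 = -1, w11 = 0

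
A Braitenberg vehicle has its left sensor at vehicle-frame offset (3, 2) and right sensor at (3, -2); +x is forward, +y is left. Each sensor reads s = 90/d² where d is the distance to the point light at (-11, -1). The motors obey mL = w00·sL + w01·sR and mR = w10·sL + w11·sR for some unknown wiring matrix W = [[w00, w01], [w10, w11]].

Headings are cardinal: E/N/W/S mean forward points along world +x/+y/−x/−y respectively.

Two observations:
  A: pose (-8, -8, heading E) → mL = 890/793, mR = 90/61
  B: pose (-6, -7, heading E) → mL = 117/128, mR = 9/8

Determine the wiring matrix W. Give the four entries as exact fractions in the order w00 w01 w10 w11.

1/2 1/2 1 0

obs A: pose=(-8,-8,E) → sL=90/61, sR=10/13, mL=890/793, mR=90/61
obs B: pose=(-6,-7,E) → sL=9/8, sR=45/64, mL=117/128, mR=9/8
sensor matrix S = [[90/61, 10/13], [9/8, 45/64]]; det S = 4365/25376
solve [mL_A; mL_B] = S·[w00; w01] and [mR_A; mR_B] = S·[w10; w11]:
  w00 = 1/2, w01 = 1/2, w10 = 1, w11 = 0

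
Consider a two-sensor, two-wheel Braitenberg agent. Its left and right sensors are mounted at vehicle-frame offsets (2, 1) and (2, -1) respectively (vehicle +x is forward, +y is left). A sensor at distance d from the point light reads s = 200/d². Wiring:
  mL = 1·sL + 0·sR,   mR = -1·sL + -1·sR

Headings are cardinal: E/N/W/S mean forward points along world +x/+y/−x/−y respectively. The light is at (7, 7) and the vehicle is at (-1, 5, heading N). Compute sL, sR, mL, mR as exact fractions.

left sensor world pos  = (-2, 7); dL² = 81
right sensor world pos = (0, 7); dR² = 49
sL = 200/81 = 200/81
sR = 200/49 = 200/49
mL = 1·sL + 0·sR = 200/81
mR = -1·sL + -1·sR = -26000/3969

200/81 200/49 200/81 -26000/3969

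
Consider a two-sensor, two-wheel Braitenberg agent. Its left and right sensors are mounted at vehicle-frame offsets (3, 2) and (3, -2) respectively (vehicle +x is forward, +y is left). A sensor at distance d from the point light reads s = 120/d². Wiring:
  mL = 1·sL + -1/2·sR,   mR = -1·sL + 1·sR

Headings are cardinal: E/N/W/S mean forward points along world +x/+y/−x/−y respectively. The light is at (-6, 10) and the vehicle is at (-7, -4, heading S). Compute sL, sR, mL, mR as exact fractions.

left sensor world pos  = (-5, -7); dL² = 290
right sensor world pos = (-9, -7); dR² = 298
sL = 120/290 = 12/29
sR = 120/298 = 60/149
mL = 1·sL + -1/2·sR = 918/4321
mR = -1·sL + 1·sR = -48/4321

12/29 60/149 918/4321 -48/4321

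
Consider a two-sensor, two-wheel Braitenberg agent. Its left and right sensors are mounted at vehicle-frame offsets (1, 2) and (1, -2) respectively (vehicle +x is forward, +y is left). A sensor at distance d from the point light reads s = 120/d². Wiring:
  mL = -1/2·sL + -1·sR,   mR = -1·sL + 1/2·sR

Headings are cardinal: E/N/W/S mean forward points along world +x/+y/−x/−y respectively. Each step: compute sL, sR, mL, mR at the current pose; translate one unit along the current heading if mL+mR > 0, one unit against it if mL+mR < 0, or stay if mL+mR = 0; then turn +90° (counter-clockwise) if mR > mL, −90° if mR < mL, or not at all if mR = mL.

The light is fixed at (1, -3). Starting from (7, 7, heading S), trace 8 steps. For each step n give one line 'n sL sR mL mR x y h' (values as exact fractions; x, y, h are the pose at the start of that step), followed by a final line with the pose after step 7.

n=0: pose=(7,7,S); sL=24/29, sR=120/97; mL=-4644/2813, mR=-588/2813; mL+mR=-5232/2813 → advance -1; mR−mL=4056/2813 → turn +1·90°
n=1: pose=(7,8,E); sL=60/109, sR=12/13; mL=-1698/1417, mR=-126/1417; mL+mR=-1824/1417 → advance -1; mR−mL=1572/1417 → turn +1·90°
n=2: pose=(6,8,N); sL=40/51, sR=120/193; mL=-9980/9843, mR=-4660/9843; mL+mR=-4880/3281 → advance -1; mR−mL=5320/9843 → turn +1·90°
n=3: pose=(6,7,W); sL=3/2, sR=3/4; mL=-3/2, mR=-9/8; mL+mR=-21/8 → advance -1; mR−mL=3/8 → turn +1·90°
n=4: pose=(7,7,S); sL=24/29, sR=120/97; mL=-4644/2813, mR=-588/2813; mL+mR=-5232/2813 → advance -1; mR−mL=4056/2813 → turn +1·90°
n=5: pose=(7,8,E); sL=60/109, sR=12/13; mL=-1698/1417, mR=-126/1417; mL+mR=-1824/1417 → advance -1; mR−mL=1572/1417 → turn +1·90°
n=6: pose=(6,8,N); sL=40/51, sR=120/193; mL=-9980/9843, mR=-4660/9843; mL+mR=-4880/3281 → advance -1; mR−mL=5320/9843 → turn +1·90°
n=7: pose=(6,7,W); sL=3/2, sR=3/4; mL=-3/2, mR=-9/8; mL+mR=-21/8 → advance -1; mR−mL=3/8 → turn +1·90°

0 24/29 120/97 -4644/2813 -588/2813 7 7 S
1 60/109 12/13 -1698/1417 -126/1417 7 8 E
2 40/51 120/193 -9980/9843 -4660/9843 6 8 N
3 3/2 3/4 -3/2 -9/8 6 7 W
4 24/29 120/97 -4644/2813 -588/2813 7 7 S
5 60/109 12/13 -1698/1417 -126/1417 7 8 E
6 40/51 120/193 -9980/9843 -4660/9843 6 8 N
7 3/2 3/4 -3/2 -9/8 6 7 W
final 7 7 S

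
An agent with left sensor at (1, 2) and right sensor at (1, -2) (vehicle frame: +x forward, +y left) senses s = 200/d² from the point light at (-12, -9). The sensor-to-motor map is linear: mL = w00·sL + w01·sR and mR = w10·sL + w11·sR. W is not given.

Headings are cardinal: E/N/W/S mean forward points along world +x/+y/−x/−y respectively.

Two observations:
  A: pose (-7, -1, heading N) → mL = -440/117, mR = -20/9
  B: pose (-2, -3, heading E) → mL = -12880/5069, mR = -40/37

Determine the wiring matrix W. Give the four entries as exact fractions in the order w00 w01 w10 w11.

-1 -1 -1 0

obs A: pose=(-7,-1,N) → sL=20/9, sR=20/13, mL=-440/117, mR=-20/9
obs B: pose=(-2,-3,E) → sL=40/37, sR=200/137, mL=-12880/5069, mR=-40/37
sensor matrix S = [[20/9, 20/13], [40/37, 200/137]]; det S = 937600/593073
solve [mL_A; mL_B] = S·[w00; w01] and [mR_A; mR_B] = S·[w10; w11]:
  w00 = -1, w01 = -1, w10 = -1, w11 = 0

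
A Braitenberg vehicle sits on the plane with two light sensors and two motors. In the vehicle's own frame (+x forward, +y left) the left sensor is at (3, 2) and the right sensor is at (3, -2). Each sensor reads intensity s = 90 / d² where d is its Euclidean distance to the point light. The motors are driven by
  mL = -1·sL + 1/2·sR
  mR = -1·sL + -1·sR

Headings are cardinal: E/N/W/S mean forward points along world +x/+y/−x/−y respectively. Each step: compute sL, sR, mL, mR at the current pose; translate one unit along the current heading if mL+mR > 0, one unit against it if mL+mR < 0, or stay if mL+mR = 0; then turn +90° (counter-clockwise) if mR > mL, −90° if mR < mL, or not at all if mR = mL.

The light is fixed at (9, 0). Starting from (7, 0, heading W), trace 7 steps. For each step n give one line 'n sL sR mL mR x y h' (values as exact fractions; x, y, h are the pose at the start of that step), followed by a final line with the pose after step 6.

n=0: pose=(7,0,W); sL=90/29, sR=90/29; mL=-45/29, mR=-180/29; mL+mR=-225/29 → advance -1; mR−mL=-135/29 → turn -1·90°
n=1: pose=(8,0,N); sL=5, sR=9; mL=-1/2, mR=-14; mL+mR=-29/2 → advance -1; mR−mL=-27/2 → turn -1·90°
n=2: pose=(8,-1,E); sL=18, sR=90/13; mL=-189/13, mR=-324/13; mL+mR=-513/13 → advance -1; mR−mL=-135/13 → turn -1·90°
n=3: pose=(7,-1,S); sL=45/8, sR=45/16; mL=-135/32, mR=-135/16; mL+mR=-405/32 → advance -1; mR−mL=-135/32 → turn -1·90°
n=4: pose=(7,0,W); sL=90/29, sR=90/29; mL=-45/29, mR=-180/29; mL+mR=-225/29 → advance -1; mR−mL=-135/29 → turn -1·90°
n=5: pose=(8,0,N); sL=5, sR=9; mL=-1/2, mR=-14; mL+mR=-29/2 → advance -1; mR−mL=-27/2 → turn -1·90°
n=6: pose=(8,-1,E); sL=18, sR=90/13; mL=-189/13, mR=-324/13; mL+mR=-513/13 → advance -1; mR−mL=-135/13 → turn -1·90°

0 90/29 90/29 -45/29 -180/29 7 0 W
1 5 9 -1/2 -14 8 0 N
2 18 90/13 -189/13 -324/13 8 -1 E
3 45/8 45/16 -135/32 -135/16 7 -1 S
4 90/29 90/29 -45/29 -180/29 7 0 W
5 5 9 -1/2 -14 8 0 N
6 18 90/13 -189/13 -324/13 8 -1 E
final 7 -1 S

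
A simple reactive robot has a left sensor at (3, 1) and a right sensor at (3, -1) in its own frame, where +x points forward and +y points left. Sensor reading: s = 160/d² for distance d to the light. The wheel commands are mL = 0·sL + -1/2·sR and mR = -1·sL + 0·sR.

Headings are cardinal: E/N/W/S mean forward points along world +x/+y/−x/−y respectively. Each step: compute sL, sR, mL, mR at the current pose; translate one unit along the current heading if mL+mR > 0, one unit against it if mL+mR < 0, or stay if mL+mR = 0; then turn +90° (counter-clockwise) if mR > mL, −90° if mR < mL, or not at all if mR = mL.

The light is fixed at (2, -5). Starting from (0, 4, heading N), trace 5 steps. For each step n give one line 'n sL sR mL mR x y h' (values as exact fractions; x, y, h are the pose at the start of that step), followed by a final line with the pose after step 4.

0 160/153 32/29 -16/29 -160/153 0 4 N
1 80/41 16/5 -8/5 -80/41 0 3 E
2 160/29 160/41 -80/41 -160/29 -1 3 S
3 8/5 20/17 -10/17 -8/5 -1 4 W
4 160/153 32/29 -16/29 -160/153 0 4 N
final 0 3 E

n=0: pose=(0,4,N); sL=160/153, sR=32/29; mL=-16/29, mR=-160/153; mL+mR=-7088/4437 → advance -1; mR−mL=-2192/4437 → turn -1·90°
n=1: pose=(0,3,E); sL=80/41, sR=16/5; mL=-8/5, mR=-80/41; mL+mR=-728/205 → advance -1; mR−mL=-72/205 → turn -1·90°
n=2: pose=(-1,3,S); sL=160/29, sR=160/41; mL=-80/41, mR=-160/29; mL+mR=-8880/1189 → advance -1; mR−mL=-4240/1189 → turn -1·90°
n=3: pose=(-1,4,W); sL=8/5, sR=20/17; mL=-10/17, mR=-8/5; mL+mR=-186/85 → advance -1; mR−mL=-86/85 → turn -1·90°
n=4: pose=(0,4,N); sL=160/153, sR=32/29; mL=-16/29, mR=-160/153; mL+mR=-7088/4437 → advance -1; mR−mL=-2192/4437 → turn -1·90°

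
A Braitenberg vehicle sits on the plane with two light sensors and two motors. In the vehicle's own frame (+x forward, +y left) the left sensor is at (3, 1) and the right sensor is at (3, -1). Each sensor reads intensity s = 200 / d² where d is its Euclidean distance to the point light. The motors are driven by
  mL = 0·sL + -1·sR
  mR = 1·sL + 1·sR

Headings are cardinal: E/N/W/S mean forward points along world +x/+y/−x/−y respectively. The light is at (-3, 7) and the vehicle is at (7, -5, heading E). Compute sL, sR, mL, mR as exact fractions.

20/29 100/169 -100/169 6280/4901

left sensor world pos  = (10, -4); dL² = 290
right sensor world pos = (10, -6); dR² = 338
sL = 200/290 = 20/29
sR = 200/338 = 100/169
mL = 0·sL + -1·sR = -100/169
mR = 1·sL + 1·sR = 6280/4901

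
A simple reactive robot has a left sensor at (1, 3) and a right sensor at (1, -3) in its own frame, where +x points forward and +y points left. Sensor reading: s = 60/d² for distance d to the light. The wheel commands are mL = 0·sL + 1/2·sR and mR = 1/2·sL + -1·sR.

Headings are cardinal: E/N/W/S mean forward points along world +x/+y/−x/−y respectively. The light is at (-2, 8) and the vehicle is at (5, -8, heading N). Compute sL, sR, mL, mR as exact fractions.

left sensor world pos  = (2, -7); dL² = 241
right sensor world pos = (8, -7); dR² = 325
sL = 60/241 = 60/241
sR = 60/325 = 12/65
mL = 0·sL + 1/2·sR = 6/65
mR = 1/2·sL + -1·sR = -942/15665

60/241 12/65 6/65 -942/15665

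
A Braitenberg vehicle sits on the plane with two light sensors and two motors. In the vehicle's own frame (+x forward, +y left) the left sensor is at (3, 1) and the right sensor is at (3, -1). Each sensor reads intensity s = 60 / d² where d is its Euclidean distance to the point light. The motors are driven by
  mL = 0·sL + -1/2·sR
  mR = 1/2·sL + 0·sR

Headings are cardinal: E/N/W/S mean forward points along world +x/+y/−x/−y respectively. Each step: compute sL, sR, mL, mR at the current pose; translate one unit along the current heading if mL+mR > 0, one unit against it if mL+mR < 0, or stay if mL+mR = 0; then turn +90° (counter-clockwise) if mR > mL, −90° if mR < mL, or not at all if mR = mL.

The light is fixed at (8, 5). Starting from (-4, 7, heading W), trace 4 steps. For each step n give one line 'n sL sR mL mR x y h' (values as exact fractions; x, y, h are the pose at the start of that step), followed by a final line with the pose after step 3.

0 30/113 10/39 -5/39 15/113 -4 7 W
1 12/29 60/197 -30/197 6/29 -5 7 S
2 15/26 3/5 -3/10 15/52 -5 6 E
3 60/241 12/37 -6/37 30/241 -6 6 N
final -6 5 W

n=0: pose=(-4,7,W); sL=30/113, sR=10/39; mL=-5/39, mR=15/113; mL+mR=20/4407 → advance +1; mR−mL=1150/4407 → turn +1·90°
n=1: pose=(-5,7,S); sL=12/29, sR=60/197; mL=-30/197, mR=6/29; mL+mR=312/5713 → advance +1; mR−mL=2052/5713 → turn +1·90°
n=2: pose=(-5,6,E); sL=15/26, sR=3/5; mL=-3/10, mR=15/52; mL+mR=-3/260 → advance -1; mR−mL=153/260 → turn +1·90°
n=3: pose=(-6,6,N); sL=60/241, sR=12/37; mL=-6/37, mR=30/241; mL+mR=-336/8917 → advance -1; mR−mL=2556/8917 → turn +1·90°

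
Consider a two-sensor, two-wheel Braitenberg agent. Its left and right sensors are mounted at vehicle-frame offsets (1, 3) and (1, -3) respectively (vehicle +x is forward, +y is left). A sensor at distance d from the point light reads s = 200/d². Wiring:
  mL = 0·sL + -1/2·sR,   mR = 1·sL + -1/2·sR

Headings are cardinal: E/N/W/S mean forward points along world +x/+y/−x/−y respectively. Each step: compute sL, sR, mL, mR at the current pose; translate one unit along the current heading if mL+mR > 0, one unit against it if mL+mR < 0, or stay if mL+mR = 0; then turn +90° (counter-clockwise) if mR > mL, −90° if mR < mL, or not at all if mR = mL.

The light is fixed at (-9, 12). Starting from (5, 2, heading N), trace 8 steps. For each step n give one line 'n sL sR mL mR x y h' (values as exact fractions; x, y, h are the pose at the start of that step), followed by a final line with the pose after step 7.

n=0: pose=(5,2,N); sL=100/101, sR=20/37; mL=-10/37, mR=2690/3737; mL+mR=1680/3737 → advance +1; mR−mL=100/101 → turn +1·90°
n=1: pose=(5,3,W); sL=200/313, sR=40/41; mL=-20/41, mR=1940/12833; mL+mR=-4320/12833 → advance -1; mR−mL=200/313 → turn +1·90°
n=2: pose=(6,3,S); sL=25/53, sR=50/61; mL=-25/61, mR=200/3233; mL+mR=-1125/3233 → advance -1; mR−mL=25/53 → turn +1·90°
n=3: pose=(6,4,E); sL=200/281, sR=200/377; mL=-100/377, mR=47300/105937; mL+mR=19200/105937 → advance +1; mR−mL=200/281 → turn +1·90°
n=4: pose=(7,4,N); sL=100/109, sR=20/41; mL=-10/41, mR=3010/4469; mL+mR=1920/4469 → advance +1; mR−mL=100/109 → turn +1·90°
n=5: pose=(7,5,W); sL=8/13, sR=200/241; mL=-100/241, mR=628/3133; mL+mR=-672/3133 → advance -1; mR−mL=8/13 → turn +1·90°
n=6: pose=(8,5,S); sL=25/58, sR=10/13; mL=-5/13, mR=35/754; mL+mR=-255/754 → advance -1; mR−mL=25/58 → turn +1·90°
n=7: pose=(8,6,E); sL=200/333, sR=40/81; mL=-20/81, mR=1060/2997; mL+mR=320/2997 → advance +1; mR−mL=200/333 → turn +1·90°

0 100/101 20/37 -10/37 2690/3737 5 2 N
1 200/313 40/41 -20/41 1940/12833 5 3 W
2 25/53 50/61 -25/61 200/3233 6 3 S
3 200/281 200/377 -100/377 47300/105937 6 4 E
4 100/109 20/41 -10/41 3010/4469 7 4 N
5 8/13 200/241 -100/241 628/3133 7 5 W
6 25/58 10/13 -5/13 35/754 8 5 S
7 200/333 40/81 -20/81 1060/2997 8 6 E
final 9 6 N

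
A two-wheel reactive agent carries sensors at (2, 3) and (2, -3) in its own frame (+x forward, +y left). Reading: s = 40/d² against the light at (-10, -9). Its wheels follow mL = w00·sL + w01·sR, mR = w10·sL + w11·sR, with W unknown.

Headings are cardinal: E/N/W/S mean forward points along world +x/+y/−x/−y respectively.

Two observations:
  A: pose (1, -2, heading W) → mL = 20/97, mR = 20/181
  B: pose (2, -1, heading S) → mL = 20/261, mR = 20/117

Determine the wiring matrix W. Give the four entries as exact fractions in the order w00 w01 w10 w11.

1/2 0 0 1/2

obs A: pose=(1,-2,W) → sL=40/97, sR=40/181, mL=20/97, mR=20/181
obs B: pose=(2,-1,S) → sL=40/261, sR=40/117, mL=20/261, mR=20/117
sensor matrix S = [[40/97, 40/181], [40/261, 40/117]]; det S = 6380800/59570901
solve [mL_A; mL_B] = S·[w00; w01] and [mR_A; mR_B] = S·[w10; w11]:
  w00 = 1/2, w01 = 0, w10 = 0, w11 = 1/2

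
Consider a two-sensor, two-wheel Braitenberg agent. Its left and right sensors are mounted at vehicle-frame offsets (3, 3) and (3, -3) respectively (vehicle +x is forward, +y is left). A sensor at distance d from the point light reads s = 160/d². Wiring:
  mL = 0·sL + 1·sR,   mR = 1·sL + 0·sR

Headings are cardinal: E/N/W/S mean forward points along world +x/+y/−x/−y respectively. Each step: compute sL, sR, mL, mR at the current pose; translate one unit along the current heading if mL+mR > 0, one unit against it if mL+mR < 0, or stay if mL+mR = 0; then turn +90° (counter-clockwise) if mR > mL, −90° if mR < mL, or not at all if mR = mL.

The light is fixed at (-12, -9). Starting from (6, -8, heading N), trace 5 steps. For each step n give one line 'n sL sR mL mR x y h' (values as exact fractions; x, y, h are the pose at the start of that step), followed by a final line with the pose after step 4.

n=0: pose=(6,-8,N); sL=160/241, sR=160/457; mL=160/457, mR=160/241; mL+mR=111680/110137 → advance +1; mR−mL=34560/110137 → turn +1·90°
n=1: pose=(6,-7,W); sL=80/113, sR=16/25; mL=16/25, mR=80/113; mL+mR=3808/2825 → advance +1; mR−mL=192/2825 → turn +1·90°
n=2: pose=(5,-7,S); sL=160/401, sR=160/197; mL=160/197, mR=160/401; mL+mR=95680/78997 → advance +1; mR−mL=-32640/78997 → turn -1·90°
n=3: pose=(5,-8,W); sL=4/5, sR=40/53; mL=40/53, mR=4/5; mL+mR=412/265 → advance +1; mR−mL=12/265 → turn +1·90°
n=4: pose=(4,-8,S); sL=32/73, sR=160/173; mL=160/173, mR=32/73; mL+mR=17216/12629 → advance +1; mR−mL=-6144/12629 → turn -1·90°

0 160/241 160/457 160/457 160/241 6 -8 N
1 80/113 16/25 16/25 80/113 6 -7 W
2 160/401 160/197 160/197 160/401 5 -7 S
3 4/5 40/53 40/53 4/5 5 -8 W
4 32/73 160/173 160/173 32/73 4 -8 S
final 4 -9 W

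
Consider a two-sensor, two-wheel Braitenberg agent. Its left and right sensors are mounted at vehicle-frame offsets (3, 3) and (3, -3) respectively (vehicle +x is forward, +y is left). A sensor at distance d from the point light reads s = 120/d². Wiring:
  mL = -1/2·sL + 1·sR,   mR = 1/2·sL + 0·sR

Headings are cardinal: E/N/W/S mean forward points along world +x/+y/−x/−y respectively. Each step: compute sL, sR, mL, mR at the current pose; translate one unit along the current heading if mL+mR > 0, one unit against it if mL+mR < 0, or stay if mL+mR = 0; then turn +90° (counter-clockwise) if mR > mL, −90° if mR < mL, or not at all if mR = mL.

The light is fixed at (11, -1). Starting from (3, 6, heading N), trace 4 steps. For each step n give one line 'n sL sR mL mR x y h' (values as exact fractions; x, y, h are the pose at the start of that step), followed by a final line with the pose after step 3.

0 120/221 24/25 3804/5525 60/221 3 6 N
1 60/73 12/5 726/365 30/73 3 7 E
2 120/41 24/25 -516/1025 60/41 4 7 S
3 30/29 15/4 375/116 15/29 4 6 E
final 5 6 S

n=0: pose=(3,6,N); sL=120/221, sR=24/25; mL=3804/5525, mR=60/221; mL+mR=24/25 → advance +1; mR−mL=-2304/5525 → turn -1·90°
n=1: pose=(3,7,E); sL=60/73, sR=12/5; mL=726/365, mR=30/73; mL+mR=12/5 → advance +1; mR−mL=-576/365 → turn -1·90°
n=2: pose=(4,7,S); sL=120/41, sR=24/25; mL=-516/1025, mR=60/41; mL+mR=24/25 → advance +1; mR−mL=2016/1025 → turn +1·90°
n=3: pose=(4,6,E); sL=30/29, sR=15/4; mL=375/116, mR=15/29; mL+mR=15/4 → advance +1; mR−mL=-315/116 → turn -1·90°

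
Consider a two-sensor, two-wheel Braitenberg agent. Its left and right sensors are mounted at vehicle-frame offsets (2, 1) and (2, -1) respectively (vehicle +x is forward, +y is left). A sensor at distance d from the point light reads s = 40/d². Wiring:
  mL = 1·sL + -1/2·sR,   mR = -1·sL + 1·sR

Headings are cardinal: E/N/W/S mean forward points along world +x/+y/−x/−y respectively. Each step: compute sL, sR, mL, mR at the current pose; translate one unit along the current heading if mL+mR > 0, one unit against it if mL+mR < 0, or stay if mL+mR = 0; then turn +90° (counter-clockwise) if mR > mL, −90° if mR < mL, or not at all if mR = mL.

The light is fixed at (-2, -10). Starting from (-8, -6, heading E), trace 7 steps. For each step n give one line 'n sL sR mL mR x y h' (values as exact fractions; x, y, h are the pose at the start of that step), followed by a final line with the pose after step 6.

0 40/41 8/5 36/205 128/205 -8 -6 E
1 5/9 10/13 20/117 25/117 -7 -6 N
2 8/13 8/17 84/221 -32/221 -7 -5 W
3 20/49 20/37 250/1813 240/1813 -8 -5 N
4 8/13 40/41 68/533 192/533 -8 -4 E
5 2/5 1/2 3/20 1/10 -7 -4 N
6 40/73 8/9 68/657 224/657 -7 -3 E
final -6 -3 N

n=0: pose=(-8,-6,E); sL=40/41, sR=8/5; mL=36/205, mR=128/205; mL+mR=4/5 → advance +1; mR−mL=92/205 → turn +1·90°
n=1: pose=(-7,-6,N); sL=5/9, sR=10/13; mL=20/117, mR=25/117; mL+mR=5/13 → advance +1; mR−mL=5/117 → turn +1·90°
n=2: pose=(-7,-5,W); sL=8/13, sR=8/17; mL=84/221, mR=-32/221; mL+mR=4/17 → advance +1; mR−mL=-116/221 → turn -1·90°
n=3: pose=(-8,-5,N); sL=20/49, sR=20/37; mL=250/1813, mR=240/1813; mL+mR=10/37 → advance +1; mR−mL=-10/1813 → turn -1·90°
n=4: pose=(-8,-4,E); sL=8/13, sR=40/41; mL=68/533, mR=192/533; mL+mR=20/41 → advance +1; mR−mL=124/533 → turn +1·90°
n=5: pose=(-7,-4,N); sL=2/5, sR=1/2; mL=3/20, mR=1/10; mL+mR=1/4 → advance +1; mR−mL=-1/20 → turn -1·90°
n=6: pose=(-7,-3,E); sL=40/73, sR=8/9; mL=68/657, mR=224/657; mL+mR=4/9 → advance +1; mR−mL=52/219 → turn +1·90°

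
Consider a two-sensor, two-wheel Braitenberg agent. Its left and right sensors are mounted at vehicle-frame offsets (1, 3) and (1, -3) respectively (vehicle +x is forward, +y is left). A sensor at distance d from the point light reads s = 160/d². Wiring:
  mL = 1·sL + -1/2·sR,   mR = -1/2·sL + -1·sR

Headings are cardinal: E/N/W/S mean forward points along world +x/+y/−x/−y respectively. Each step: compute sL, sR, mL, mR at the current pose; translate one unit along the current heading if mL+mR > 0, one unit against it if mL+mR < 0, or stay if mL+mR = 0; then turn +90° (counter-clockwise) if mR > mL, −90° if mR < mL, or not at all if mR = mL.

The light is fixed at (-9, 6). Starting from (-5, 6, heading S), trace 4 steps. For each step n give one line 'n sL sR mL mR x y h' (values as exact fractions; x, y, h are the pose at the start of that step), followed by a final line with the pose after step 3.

n=0: pose=(-5,6,S); sL=16/5, sR=80; mL=-184/5, mR=-408/5; mL+mR=-592/5 → advance -1; mR−mL=-224/5 → turn -1·90°
n=1: pose=(-5,7,W); sL=160/13, sR=32/5; mL=592/65, mR=-816/65; mL+mR=-224/65 → advance -1; mR−mL=-1408/65 → turn -1·90°
n=2: pose=(-4,7,N); sL=20, sR=40/17; mL=320/17, mR=-210/17; mL+mR=110/17 → advance +1; mR−mL=-530/17 → turn -1·90°
n=3: pose=(-4,8,E); sL=160/61, sR=160/37; mL=1040/2257, mR=-12720/2257; mL+mR=-11680/2257 → advance -1; mR−mL=-13760/2257 → turn -1·90°

0 16/5 80 -184/5 -408/5 -5 6 S
1 160/13 32/5 592/65 -816/65 -5 7 W
2 20 40/17 320/17 -210/17 -4 7 N
3 160/61 160/37 1040/2257 -12720/2257 -4 8 E
final -5 8 S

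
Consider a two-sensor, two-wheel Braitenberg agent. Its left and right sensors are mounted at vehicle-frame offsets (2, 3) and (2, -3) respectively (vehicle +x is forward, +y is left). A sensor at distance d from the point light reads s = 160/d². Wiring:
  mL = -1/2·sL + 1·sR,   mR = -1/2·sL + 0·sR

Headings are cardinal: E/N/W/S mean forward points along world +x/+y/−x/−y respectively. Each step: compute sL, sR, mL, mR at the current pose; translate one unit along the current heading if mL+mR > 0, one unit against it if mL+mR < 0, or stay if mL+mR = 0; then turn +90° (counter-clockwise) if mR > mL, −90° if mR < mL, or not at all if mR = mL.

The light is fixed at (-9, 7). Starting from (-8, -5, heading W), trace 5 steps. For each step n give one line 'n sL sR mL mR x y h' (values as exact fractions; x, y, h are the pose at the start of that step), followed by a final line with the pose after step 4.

n=0: pose=(-8,-5,W); sL=80/113, sR=80/41; mL=7400/4633, mR=-40/113; mL+mR=5760/4633 → advance +1; mR−mL=-80/41 → turn -1·90°
n=1: pose=(-9,-5,N); sL=160/109, sR=160/109; mL=80/109, mR=-80/109; mL+mR=0 → advance +0; mR−mL=-160/109 → turn -1·90°
n=2: pose=(-9,-5,E); sL=32/17, sR=160/229; mL=-944/3893, mR=-16/17; mL+mR=-4608/3893 → advance -1; mR−mL=-160/229 → turn -1·90°
n=3: pose=(-10,-5,S); sL=4/5, sR=40/53; mL=94/265, mR=-2/5; mL+mR=-12/265 → advance -1; mR−mL=-40/53 → turn -1·90°
n=4: pose=(-10,-4,W); sL=32/41, sR=160/73; mL=5392/2993, mR=-16/41; mL+mR=4224/2993 → advance +1; mR−mL=-160/73 → turn -1·90°

0 80/113 80/41 7400/4633 -40/113 -8 -5 W
1 160/109 160/109 80/109 -80/109 -9 -5 N
2 32/17 160/229 -944/3893 -16/17 -9 -5 E
3 4/5 40/53 94/265 -2/5 -10 -5 S
4 32/41 160/73 5392/2993 -16/41 -10 -4 W
final -11 -4 N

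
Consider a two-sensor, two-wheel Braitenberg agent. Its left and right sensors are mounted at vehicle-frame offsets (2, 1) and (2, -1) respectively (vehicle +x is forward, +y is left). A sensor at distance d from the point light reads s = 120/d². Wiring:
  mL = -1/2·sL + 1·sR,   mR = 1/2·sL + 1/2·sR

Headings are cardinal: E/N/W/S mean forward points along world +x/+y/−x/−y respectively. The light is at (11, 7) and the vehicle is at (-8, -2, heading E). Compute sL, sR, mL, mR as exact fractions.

120/353 120/389 19020/137317 44520/137317

left sensor world pos  = (-6, -1); dL² = 353
right sensor world pos = (-6, -3); dR² = 389
sL = 120/353 = 120/353
sR = 120/389 = 120/389
mL = -1/2·sL + 1·sR = 19020/137317
mR = 1/2·sL + 1/2·sR = 44520/137317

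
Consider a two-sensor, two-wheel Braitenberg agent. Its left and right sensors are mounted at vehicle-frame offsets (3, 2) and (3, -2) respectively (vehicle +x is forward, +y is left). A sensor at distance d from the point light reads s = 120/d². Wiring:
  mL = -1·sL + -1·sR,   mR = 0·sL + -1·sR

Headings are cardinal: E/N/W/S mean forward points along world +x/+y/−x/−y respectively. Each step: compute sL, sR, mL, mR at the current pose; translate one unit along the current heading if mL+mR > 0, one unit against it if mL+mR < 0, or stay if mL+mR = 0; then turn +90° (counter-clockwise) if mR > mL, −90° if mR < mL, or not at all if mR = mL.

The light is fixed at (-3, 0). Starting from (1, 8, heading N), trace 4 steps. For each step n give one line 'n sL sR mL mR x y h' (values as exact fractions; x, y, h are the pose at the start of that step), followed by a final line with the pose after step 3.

n=0: pose=(1,8,N); sL=24/25, sR=120/157; mL=-6768/3925, mR=-120/157; mL+mR=-9768/3925 → advance -1; mR−mL=24/25 → turn +1·90°
n=1: pose=(1,7,W); sL=60/13, sR=60/41; mL=-3240/533, mR=-60/41; mL+mR=-4020/533 → advance -1; mR−mL=60/13 → turn +1·90°
n=2: pose=(2,7,S); sL=24/13, sR=24/5; mL=-432/65, mR=-24/5; mL+mR=-744/65 → advance -1; mR−mL=24/13 → turn +1·90°
n=3: pose=(2,8,E); sL=30/41, sR=6/5; mL=-396/205, mR=-6/5; mL+mR=-642/205 → advance -1; mR−mL=30/41 → turn +1·90°

0 24/25 120/157 -6768/3925 -120/157 1 8 N
1 60/13 60/41 -3240/533 -60/41 1 7 W
2 24/13 24/5 -432/65 -24/5 2 7 S
3 30/41 6/5 -396/205 -6/5 2 8 E
final 1 8 N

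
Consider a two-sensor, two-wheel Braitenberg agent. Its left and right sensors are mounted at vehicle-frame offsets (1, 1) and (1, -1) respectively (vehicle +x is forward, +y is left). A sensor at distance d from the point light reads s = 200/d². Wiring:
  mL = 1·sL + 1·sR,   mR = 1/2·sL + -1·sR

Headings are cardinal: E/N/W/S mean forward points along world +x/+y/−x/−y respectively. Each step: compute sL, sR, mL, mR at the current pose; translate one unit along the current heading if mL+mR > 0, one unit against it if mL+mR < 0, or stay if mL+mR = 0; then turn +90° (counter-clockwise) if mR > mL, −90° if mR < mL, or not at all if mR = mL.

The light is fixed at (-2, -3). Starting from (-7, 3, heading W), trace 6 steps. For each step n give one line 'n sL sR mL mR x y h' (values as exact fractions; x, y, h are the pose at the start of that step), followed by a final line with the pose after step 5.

0 200/61 40/17 5840/1037 -740/1037 -7 3 W
1 100/49 100/37 8600/1813 -3050/1813 -8 3 N
2 200/89 200/61 30000/5429 -11700/5429 -8 4 E
3 50/13 25/9 775/117 -100/117 -7 4 S
4 200/61 40/17 5840/1037 -740/1037 -7 3 W
5 100/49 100/37 8600/1813 -3050/1813 -8 3 N
final -8 4 E

n=0: pose=(-7,3,W); sL=200/61, sR=40/17; mL=5840/1037, mR=-740/1037; mL+mR=300/61 → advance +1; mR−mL=-6580/1037 → turn -1·90°
n=1: pose=(-8,3,N); sL=100/49, sR=100/37; mL=8600/1813, mR=-3050/1813; mL+mR=150/49 → advance +1; mR−mL=-11650/1813 → turn -1·90°
n=2: pose=(-8,4,E); sL=200/89, sR=200/61; mL=30000/5429, mR=-11700/5429; mL+mR=300/89 → advance +1; mR−mL=-41700/5429 → turn -1·90°
n=3: pose=(-7,4,S); sL=50/13, sR=25/9; mL=775/117, mR=-100/117; mL+mR=75/13 → advance +1; mR−mL=-875/117 → turn -1·90°
n=4: pose=(-7,3,W); sL=200/61, sR=40/17; mL=5840/1037, mR=-740/1037; mL+mR=300/61 → advance +1; mR−mL=-6580/1037 → turn -1·90°
n=5: pose=(-8,3,N); sL=100/49, sR=100/37; mL=8600/1813, mR=-3050/1813; mL+mR=150/49 → advance +1; mR−mL=-11650/1813 → turn -1·90°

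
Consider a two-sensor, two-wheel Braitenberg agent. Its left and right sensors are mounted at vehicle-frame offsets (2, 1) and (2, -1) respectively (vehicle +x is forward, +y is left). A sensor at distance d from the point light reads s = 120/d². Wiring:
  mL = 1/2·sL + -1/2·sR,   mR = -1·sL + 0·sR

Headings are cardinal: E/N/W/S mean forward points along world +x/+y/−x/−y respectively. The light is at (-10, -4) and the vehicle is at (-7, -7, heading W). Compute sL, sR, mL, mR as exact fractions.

left sensor world pos  = (-9, -8); dL² = 17
right sensor world pos = (-9, -6); dR² = 5
sL = 120/17 = 120/17
sR = 120/5 = 24
mL = 1/2·sL + -1/2·sR = -144/17
mR = -1·sL + 0·sR = -120/17

120/17 24 -144/17 -120/17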